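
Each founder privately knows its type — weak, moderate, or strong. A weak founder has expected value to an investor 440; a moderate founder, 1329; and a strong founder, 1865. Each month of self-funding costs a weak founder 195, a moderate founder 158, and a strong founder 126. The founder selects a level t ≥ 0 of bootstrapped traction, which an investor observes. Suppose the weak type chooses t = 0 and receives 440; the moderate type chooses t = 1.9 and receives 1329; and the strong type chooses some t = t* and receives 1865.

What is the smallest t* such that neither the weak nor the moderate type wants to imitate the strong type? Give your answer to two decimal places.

Weak type (on-path payoff 440) won't mimic when 440 ≥ 1865 − 195·t*, i.e. t* ≥ 7.31.
Moderate type (on-path payoff 1329 − 158×1.9 = 1028.8) won't mimic when 1028.8 ≥ 1865 − 158·t*, i.e. t* ≥ 5.29.
Both must hold, so t* = max(7.31, 5.29) = 7.31. The weak type's constraint binds.

7.31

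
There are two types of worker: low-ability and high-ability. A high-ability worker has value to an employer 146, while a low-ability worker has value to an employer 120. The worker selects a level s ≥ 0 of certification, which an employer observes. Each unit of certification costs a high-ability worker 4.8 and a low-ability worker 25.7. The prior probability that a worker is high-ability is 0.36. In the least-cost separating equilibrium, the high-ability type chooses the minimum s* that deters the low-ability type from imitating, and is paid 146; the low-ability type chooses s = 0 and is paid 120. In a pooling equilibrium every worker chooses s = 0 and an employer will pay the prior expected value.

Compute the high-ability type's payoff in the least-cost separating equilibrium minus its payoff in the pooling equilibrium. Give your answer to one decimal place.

11.8

Least-cost separating signal: s* solves 120 = 146 − 25.7·s*, so s* = (146 − 120)/25.7 ≈ 1.0117.
High-ability type's separating payoff: 146 − 4.8 × s* = 146 − 4.8 × (146 − 120)/25.7 = 146 − 124.8/25.7 ≈ 141.144.
Pooling payoff: 0.36 × 146 + 0.64 × 120 = 129.36.
Difference: 141.144 − 129.36 = 11.784, i.e. 11.8 to one decimal place.
The high-ability type prefers to separate.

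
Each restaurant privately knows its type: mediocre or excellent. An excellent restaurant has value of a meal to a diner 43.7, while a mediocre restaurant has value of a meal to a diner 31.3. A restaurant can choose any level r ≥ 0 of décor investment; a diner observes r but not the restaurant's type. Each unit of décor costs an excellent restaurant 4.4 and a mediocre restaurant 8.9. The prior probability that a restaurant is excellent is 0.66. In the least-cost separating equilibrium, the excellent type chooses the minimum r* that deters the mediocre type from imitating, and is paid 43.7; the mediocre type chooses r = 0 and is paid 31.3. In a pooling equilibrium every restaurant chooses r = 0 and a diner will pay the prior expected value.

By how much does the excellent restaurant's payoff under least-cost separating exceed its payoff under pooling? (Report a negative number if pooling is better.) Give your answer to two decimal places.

-1.91

Least-cost separating signal: r* solves 31.3 = 43.7 − 8.9·r*, so r* = (43.7 − 31.3)/8.9 ≈ 1.3933.
Excellent type's separating payoff: 43.7 − 4.4 × r* = 43.7 − 4.4 × (43.7 − 31.3)/8.9 = 43.7 − 54.56/8.9 ≈ 37.5697.
Pooling payoff: 0.66 × 43.7 + 0.34 × 31.3 = 39.484.
Difference: 37.5697 − 39.484 = -1.9143, i.e. -1.91 to two decimal places.
The excellent type would prefer the pooling outcome.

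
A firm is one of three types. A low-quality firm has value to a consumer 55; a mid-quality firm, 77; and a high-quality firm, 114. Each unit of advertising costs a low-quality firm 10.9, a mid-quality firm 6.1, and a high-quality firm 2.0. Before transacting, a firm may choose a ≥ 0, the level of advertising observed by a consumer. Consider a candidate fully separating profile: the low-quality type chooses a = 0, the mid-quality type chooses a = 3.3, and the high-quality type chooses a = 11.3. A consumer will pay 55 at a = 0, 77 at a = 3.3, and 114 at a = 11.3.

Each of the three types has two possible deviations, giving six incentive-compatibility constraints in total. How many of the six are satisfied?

6

High-quality (own payoff 114 − 2.0×11.3 = 91.4): to a=0 gives 55 → no gain ✓; to a=3.3 gives 77 − 2.0×3.3 = 70.4 → no gain ✓.
Mid-quality (own payoff 77 − 6.1×3.3 = 56.87): to a=0 gives 55 → no gain ✓; to a=11.3 gives 114 − 6.1×11.3 = 45.07 → no gain ✓.
Low-quality (own payoff 55): to a=3.3 gives 77 − 10.9×3.3 = 41.03 → no gain ✓; to a=11.3 gives 114 − 10.9×11.3 = -9.17 → no gain ✓.
6 of the 6 constraints hold; this profile is a separating equilibrium.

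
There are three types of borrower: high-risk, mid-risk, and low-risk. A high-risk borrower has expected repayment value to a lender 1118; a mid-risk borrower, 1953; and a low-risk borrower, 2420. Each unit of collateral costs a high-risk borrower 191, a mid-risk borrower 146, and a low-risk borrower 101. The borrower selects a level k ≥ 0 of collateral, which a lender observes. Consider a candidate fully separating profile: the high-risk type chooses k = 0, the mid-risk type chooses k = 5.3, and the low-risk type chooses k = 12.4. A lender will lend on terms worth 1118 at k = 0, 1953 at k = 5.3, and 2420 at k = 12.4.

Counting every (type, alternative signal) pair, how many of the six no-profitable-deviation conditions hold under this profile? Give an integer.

Mid-risk (own payoff 1953 − 146×5.3 = 1179.2): to k=0 gives 1118 → no gain ✓; to k=12.4 gives 2420 − 146×12.4 = 609.6 → no gain ✓.
High-risk (own payoff 1118): to k=5.3 gives 1953 − 191×5.3 = 940.7 → no gain ✓; to k=12.4 gives 2420 − 191×12.4 = 51.6 → no gain ✓.
Low-risk (own payoff 2420 − 101×12.4 = 1167.6): to k=0 gives 1118 → no gain ✓; to k=5.3 gives 1953 − 101×5.3 = 1417.7 → profitable ✗.
5 of the 6 constraints hold; not an equilibrium.

5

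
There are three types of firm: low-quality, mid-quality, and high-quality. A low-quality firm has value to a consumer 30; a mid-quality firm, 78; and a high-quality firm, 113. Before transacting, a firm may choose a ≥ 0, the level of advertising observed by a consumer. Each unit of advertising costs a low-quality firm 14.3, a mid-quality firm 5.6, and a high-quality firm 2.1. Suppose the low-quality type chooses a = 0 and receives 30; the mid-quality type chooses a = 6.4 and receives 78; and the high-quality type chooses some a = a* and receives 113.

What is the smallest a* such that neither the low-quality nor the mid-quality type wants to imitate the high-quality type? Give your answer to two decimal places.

12.65

Mid-quality type (on-path payoff 78 − 5.6×6.4 = 42.16) won't mimic when 42.16 ≥ 113 − 5.6·a*, i.e. a* ≥ 12.65.
Low-quality type (on-path payoff 30) won't mimic when 30 ≥ 113 − 14.3·a*, i.e. a* ≥ 5.80.
Both must hold, so a* = max(5.80, 12.65) = 12.65. The mid-quality type's constraint binds.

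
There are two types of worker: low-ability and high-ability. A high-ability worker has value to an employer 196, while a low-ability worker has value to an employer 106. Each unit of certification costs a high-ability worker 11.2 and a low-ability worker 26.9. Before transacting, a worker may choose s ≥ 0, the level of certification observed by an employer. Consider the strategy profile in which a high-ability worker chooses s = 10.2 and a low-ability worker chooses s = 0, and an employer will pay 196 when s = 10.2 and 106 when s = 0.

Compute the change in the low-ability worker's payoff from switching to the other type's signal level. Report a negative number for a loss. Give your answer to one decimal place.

-184.4

Playing s = 0 the low-ability worker receives 106.
Deviating to s = 10.2 brings payment 196 at cost 26.9 × 10.2 = 274.38, netting -78.38.
Gain from deviating: -78.38 − 106 = -184.38, i.e. -184.4 to one decimal place.
The gain is negative, so the low-ability type's incentive-compatibility constraint is satisfied.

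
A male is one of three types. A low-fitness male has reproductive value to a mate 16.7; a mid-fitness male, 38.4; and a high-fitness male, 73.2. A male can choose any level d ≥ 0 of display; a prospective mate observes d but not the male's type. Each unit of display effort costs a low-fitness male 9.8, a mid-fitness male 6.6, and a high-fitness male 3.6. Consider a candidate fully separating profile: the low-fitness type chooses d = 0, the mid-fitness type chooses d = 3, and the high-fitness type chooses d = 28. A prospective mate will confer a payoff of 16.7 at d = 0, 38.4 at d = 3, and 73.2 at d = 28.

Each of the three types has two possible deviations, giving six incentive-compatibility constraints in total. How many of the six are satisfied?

Mid-fitness (own payoff 38.4 − 6.6×3 = 18.6): to d=0 gives 16.7 → no gain ✓; to d=28 gives 73.2 − 6.6×28 = -111.6 → no gain ✓.
Low-fitness (own payoff 16.7): to d=3 gives 38.4 − 9.8×3 = 9 → no gain ✓; to d=28 gives 73.2 − 9.8×28 = -201.2 → no gain ✓.
High-fitness (own payoff 73.2 − 3.6×28 = -27.6): to d=0 gives 16.7 → profitable ✗; to d=3 gives 38.4 − 3.6×3 = 27.6 → profitable ✗.
4 of the 6 constraints hold; not an equilibrium.

4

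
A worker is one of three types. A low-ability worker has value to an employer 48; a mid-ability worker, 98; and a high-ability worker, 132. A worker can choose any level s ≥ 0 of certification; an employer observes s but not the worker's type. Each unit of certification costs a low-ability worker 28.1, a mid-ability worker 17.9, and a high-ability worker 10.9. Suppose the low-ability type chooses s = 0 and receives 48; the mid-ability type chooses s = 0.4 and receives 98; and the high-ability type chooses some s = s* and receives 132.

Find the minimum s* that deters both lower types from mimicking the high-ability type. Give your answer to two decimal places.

2.99

Low-ability type (on-path payoff 48) won't mimic when 48 ≥ 132 − 28.1·s*, i.e. s* ≥ 2.99.
Mid-ability type (on-path payoff 98 − 17.9×0.4 = 90.84) won't mimic when 90.84 ≥ 132 − 17.9·s*, i.e. s* ≥ 2.30.
Both must hold, so s* = max(2.99, 2.30) = 2.99. The low-ability type's constraint binds.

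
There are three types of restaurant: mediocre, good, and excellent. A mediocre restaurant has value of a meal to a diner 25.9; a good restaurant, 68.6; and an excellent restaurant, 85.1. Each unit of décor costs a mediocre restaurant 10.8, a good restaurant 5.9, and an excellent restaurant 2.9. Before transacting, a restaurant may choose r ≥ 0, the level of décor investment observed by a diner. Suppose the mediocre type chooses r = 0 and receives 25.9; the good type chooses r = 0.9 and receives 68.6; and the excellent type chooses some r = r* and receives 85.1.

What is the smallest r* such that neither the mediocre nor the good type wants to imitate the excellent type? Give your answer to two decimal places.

5.48

Mediocre type (on-path payoff 25.9) won't mimic when 25.9 ≥ 85.1 − 10.8·r*, i.e. r* ≥ 5.48.
Good type (on-path payoff 68.6 − 5.9×0.9 = 63.29) won't mimic when 63.29 ≥ 85.1 − 5.9·r*, i.e. r* ≥ 3.70.
Both must hold, so r* = max(5.48, 3.70) = 5.48. The mediocre type's constraint binds.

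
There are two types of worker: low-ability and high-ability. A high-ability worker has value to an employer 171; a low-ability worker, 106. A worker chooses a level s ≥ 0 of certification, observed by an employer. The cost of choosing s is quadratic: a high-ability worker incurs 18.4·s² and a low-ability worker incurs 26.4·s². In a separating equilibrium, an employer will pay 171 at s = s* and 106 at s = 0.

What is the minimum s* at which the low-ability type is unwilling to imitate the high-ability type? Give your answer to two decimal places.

1.57

The low-ability type at s = 0 receives 106; imitating at s* yields 171 − 26.4·s*².
Indifference: 106 = 171 − 26.4·s*², so s*² = (171 − 106) / 26.4 ≈ 2.4621.
s* = √2.4621 ≈ 1.57.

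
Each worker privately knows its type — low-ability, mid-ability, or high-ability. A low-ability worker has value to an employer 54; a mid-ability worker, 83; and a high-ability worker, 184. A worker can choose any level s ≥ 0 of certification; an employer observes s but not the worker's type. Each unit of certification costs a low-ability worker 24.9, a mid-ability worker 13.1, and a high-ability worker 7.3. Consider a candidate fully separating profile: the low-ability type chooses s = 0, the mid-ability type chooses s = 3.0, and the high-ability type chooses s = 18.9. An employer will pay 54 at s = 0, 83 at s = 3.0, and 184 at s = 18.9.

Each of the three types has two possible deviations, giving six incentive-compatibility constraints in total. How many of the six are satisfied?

Mid-ability (own payoff 83 − 13.1×3.0 = 43.7): to s=0 gives 54 → profitable ✗; to s=18.9 gives 184 − 13.1×18.9 = -63.59 → no gain ✓.
High-ability (own payoff 184 − 7.3×18.9 = 46.03): to s=0 gives 54 → profitable ✗; to s=3.0 gives 83 − 7.3×3.0 = 61.1 → profitable ✗.
Low-ability (own payoff 54): to s=3.0 gives 83 − 24.9×3.0 = 8.3 → no gain ✓; to s=18.9 gives 184 − 24.9×18.9 = -286.61 → no gain ✓.
3 of the 6 constraints hold; not an equilibrium.

3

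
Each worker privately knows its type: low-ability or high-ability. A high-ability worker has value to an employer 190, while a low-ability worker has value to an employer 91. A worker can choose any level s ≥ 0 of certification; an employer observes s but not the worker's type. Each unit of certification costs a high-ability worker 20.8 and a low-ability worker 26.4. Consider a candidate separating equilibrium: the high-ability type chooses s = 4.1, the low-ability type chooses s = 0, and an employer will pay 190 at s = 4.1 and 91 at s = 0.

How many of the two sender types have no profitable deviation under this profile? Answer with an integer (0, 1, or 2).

2

Low-ability type: stay at 0 → 91; mimic → 190 − 26.4 × 4.1 = 81.76. IC holds (91 ≥ 81.76).
High-ability type: signal → 190 − 20.8 × 4.1 = 104.72; deviate to 0 → 91. IC holds (104.72 ≥ 91).
2 of 2 constraints hold, so this is a separating equilibrium.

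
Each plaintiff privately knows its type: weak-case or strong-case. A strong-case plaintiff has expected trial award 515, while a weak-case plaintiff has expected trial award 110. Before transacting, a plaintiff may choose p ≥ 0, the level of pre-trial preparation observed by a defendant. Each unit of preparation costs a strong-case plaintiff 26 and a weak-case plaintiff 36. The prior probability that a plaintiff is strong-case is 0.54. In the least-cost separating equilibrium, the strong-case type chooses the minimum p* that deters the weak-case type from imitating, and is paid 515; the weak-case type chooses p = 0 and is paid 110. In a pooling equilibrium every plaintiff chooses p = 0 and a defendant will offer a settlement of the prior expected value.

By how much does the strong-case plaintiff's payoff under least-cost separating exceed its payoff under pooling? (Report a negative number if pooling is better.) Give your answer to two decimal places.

Least-cost separating signal: p* solves 110 = 515 − 36·p*, so p* = (515 − 110)/36 = 11.25.
Strong-case type's separating payoff: 515 − 26 × p* = 515 − 26 × (515 − 110)/36 = 515 − 10530/36 = 222.5.
Pooling payoff: 0.54 × 515 + 0.46 × 110 = 328.7.
Difference: 222.5 − 328.7 = -106.20.
The strong-case type would prefer the pooling outcome.

-106.20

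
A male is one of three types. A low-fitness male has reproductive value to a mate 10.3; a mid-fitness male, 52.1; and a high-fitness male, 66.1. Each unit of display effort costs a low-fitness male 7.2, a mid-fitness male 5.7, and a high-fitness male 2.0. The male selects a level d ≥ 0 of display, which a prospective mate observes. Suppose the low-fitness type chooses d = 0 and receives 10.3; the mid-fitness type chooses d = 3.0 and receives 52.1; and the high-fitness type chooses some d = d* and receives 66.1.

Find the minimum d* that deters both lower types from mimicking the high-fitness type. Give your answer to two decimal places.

Low-fitness type (on-path payoff 10.3) won't mimic when 10.3 ≥ 66.1 − 7.2·d*, i.e. d* ≥ 7.75.
Mid-fitness type (on-path payoff 52.1 − 5.7×3.0 = 35) won't mimic when 35 ≥ 66.1 − 5.7·d*, i.e. d* ≥ 5.46.
Both must hold, so d* = max(7.75, 5.46) = 7.75. The low-fitness type's constraint binds.

7.75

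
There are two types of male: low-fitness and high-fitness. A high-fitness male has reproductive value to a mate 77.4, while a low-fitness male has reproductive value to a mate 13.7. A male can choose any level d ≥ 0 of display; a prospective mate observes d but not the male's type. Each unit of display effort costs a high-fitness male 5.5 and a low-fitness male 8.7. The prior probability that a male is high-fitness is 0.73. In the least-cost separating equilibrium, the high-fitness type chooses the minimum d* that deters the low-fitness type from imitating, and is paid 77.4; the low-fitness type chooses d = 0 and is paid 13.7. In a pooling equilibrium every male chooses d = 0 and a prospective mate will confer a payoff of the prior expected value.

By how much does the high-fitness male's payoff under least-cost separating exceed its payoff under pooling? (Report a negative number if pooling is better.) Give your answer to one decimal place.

-23.1

Least-cost separating signal: d* solves 13.7 = 77.4 − 8.7·d*, so d* = (77.4 − 13.7)/8.7 ≈ 7.3218.
High-fitness type's separating payoff: 77.4 − 5.5 × d* = 77.4 − 5.5 × (77.4 − 13.7)/8.7 = 77.4 − 350.35/8.7 ≈ 37.130.
Pooling payoff: 0.73 × 77.4 + 0.27 × 13.7 = 60.201.
Difference: 37.130 − 60.201 = -23.071, i.e. -23.1 to one decimal place.
The high-fitness type would prefer the pooling outcome.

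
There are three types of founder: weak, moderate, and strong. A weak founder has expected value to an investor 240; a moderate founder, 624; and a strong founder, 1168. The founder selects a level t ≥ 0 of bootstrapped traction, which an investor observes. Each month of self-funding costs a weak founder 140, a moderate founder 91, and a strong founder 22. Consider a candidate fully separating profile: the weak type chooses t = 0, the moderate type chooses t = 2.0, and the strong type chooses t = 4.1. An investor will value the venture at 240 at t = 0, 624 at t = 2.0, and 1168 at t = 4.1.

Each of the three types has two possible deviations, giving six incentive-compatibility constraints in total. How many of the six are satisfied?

Strong (own payoff 1168 − 22×4.1 = 1077.8): to t=0 gives 240 → no gain ✓; to t=2.0 gives 624 − 22×2.0 = 580 → no gain ✓.
Moderate (own payoff 624 − 91×2.0 = 442): to t=0 gives 240 → no gain ✓; to t=4.1 gives 1168 − 91×4.1 = 794.9 → profitable ✗.
Weak (own payoff 240): to t=2.0 gives 624 − 140×2.0 = 344 → profitable ✗; to t=4.1 gives 1168 − 140×4.1 = 594 → profitable ✗.
3 of the 6 constraints hold; not an equilibrium.

3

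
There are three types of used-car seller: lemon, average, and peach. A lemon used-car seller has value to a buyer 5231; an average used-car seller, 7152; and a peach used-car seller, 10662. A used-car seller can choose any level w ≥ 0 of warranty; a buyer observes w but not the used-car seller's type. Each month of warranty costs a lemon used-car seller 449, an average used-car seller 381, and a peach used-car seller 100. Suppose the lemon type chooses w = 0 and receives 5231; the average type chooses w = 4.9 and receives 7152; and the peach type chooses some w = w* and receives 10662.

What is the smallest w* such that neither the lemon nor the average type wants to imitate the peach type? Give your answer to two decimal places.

14.11

Lemon type (on-path payoff 5231) won't mimic when 5231 ≥ 10662 − 449·w*, i.e. w* ≥ 12.10.
Average type (on-path payoff 7152 − 381×4.9 = 5285.1) won't mimic when 5285.1 ≥ 10662 − 381·w*, i.e. w* ≥ 14.11.
Both must hold, so w* = max(12.10, 14.11) = 14.11. The average type's constraint binds.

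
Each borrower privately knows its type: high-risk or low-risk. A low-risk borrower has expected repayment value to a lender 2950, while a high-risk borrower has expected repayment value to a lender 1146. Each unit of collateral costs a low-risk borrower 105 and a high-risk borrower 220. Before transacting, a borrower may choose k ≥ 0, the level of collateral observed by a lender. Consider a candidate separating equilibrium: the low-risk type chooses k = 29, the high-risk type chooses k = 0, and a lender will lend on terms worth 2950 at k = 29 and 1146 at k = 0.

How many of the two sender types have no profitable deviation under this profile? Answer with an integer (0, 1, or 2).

1

High-risk type: stay at 0 → 1146; mimic → 2950 − 220 × 29 = -3430. IC holds (1146 ≥ -3430).
Low-risk type: signal → 2950 − 105 × 29 = -95; deviate to 0 → 1146. IC fails (-95 < 1146).
1 of 2 constraints hold, so this profile is not an equilibrium.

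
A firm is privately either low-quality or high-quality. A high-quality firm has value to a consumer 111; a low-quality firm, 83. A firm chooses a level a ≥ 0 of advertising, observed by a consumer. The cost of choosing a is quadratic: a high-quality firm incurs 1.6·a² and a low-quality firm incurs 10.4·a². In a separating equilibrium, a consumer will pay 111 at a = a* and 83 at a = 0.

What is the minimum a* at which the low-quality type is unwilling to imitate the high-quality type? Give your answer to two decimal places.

The low-quality type at a = 0 receives 83; imitating at a* yields 111 − 10.4·a*².
Indifference: 83 = 111 − 10.4·a*², so a*² = (111 − 83) / 10.4 ≈ 2.6923.
a* = √2.6923 ≈ 1.64.

1.64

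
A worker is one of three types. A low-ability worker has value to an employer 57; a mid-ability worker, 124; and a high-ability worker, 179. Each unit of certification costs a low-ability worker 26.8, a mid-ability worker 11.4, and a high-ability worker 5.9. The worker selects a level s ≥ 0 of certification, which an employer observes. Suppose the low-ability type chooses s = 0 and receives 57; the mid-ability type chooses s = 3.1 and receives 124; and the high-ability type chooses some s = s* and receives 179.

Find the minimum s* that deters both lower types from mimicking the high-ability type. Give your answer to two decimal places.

Low-ability type (on-path payoff 57) won't mimic when 57 ≥ 179 − 26.8·s*, i.e. s* ≥ 4.55.
Mid-ability type (on-path payoff 124 − 11.4×3.1 = 88.66) won't mimic when 88.66 ≥ 179 − 11.4·s*, i.e. s* ≥ 7.92.
Both must hold, so s* = max(4.55, 7.92) = 7.92. The mid-ability type's constraint binds.

7.92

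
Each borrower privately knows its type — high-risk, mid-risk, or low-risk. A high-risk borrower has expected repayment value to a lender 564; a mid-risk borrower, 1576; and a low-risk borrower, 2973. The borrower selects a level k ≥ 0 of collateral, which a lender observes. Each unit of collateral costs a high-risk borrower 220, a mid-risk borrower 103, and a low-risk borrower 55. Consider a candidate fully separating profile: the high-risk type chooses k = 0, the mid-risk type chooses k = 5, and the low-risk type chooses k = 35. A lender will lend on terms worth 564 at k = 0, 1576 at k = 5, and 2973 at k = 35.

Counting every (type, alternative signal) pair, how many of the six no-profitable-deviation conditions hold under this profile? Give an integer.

5

Low-risk (own payoff 2973 − 55×35 = 1048): to k=0 gives 564 → no gain ✓; to k=5 gives 1576 − 55×5 = 1301 → profitable ✗.
High-risk (own payoff 564): to k=5 gives 1576 − 220×5 = 476 → no gain ✓; to k=35 gives 2973 − 220×35 = -4727 → no gain ✓.
Mid-risk (own payoff 1576 − 103×5 = 1061): to k=0 gives 564 → no gain ✓; to k=35 gives 2973 − 103×35 = -632 → no gain ✓.
5 of the 6 constraints hold; not an equilibrium.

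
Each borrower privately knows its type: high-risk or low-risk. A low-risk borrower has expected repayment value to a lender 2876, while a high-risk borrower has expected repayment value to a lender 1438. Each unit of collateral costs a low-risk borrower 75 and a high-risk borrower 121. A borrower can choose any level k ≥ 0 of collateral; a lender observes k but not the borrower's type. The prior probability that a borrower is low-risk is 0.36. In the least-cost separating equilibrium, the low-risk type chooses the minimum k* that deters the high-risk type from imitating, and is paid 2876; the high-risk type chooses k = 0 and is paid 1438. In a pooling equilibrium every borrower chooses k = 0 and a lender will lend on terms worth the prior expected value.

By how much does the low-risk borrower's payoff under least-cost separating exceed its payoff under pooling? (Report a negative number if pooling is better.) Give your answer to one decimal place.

Least-cost separating signal: k* solves 1438 = 2876 − 121·k*, so k* = (2876 − 1438)/121 ≈ 11.8843.
Low-risk type's separating payoff: 2876 − 75 × k* = 2876 − 75 × (2876 − 1438)/121 = 2876 − 107850/121 ≈ 1984.678.
Pooling payoff: 0.36 × 2876 + 0.64 × 1438 = 1955.68.
Difference: 1984.678 − 1955.68 = 28.998, i.e. 29.0 to one decimal place.
The low-risk type prefers to separate.

29.0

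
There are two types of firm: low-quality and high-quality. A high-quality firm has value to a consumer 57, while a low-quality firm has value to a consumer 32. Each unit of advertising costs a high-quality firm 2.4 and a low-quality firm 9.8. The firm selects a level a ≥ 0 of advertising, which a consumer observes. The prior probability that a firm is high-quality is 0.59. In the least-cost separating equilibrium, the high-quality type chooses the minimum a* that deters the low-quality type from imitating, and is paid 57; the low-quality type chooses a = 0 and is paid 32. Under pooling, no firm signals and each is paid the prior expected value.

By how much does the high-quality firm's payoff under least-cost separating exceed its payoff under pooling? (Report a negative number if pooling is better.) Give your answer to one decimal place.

Least-cost separating signal: a* solves 32 = 57 − 9.8·a*, so a* = (57 − 32)/9.8 ≈ 2.5510.
High-quality type's separating payoff: 57 − 2.4 × a* = 57 − 2.4 × (57 − 32)/9.8 = 57 − 60/9.8 ≈ 50.878.
Pooling payoff: 0.59 × 57 + 0.41 × 32 = 46.75.
Difference: 50.878 − 46.75 = 4.128, i.e. 4.1 to one decimal place.
The high-quality type prefers to separate.

4.1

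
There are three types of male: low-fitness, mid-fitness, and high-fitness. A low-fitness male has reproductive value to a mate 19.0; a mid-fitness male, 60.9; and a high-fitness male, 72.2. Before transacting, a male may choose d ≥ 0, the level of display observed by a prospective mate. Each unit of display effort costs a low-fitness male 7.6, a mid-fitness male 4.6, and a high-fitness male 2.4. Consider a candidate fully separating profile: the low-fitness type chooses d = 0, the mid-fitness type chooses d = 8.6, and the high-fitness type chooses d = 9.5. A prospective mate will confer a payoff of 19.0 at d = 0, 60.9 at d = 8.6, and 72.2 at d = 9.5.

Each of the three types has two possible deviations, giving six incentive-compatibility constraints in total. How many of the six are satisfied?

5

Mid-fitness (own payoff 60.9 − 4.6×8.6 = 21.34): to d=0 gives 19.0 → no gain ✓; to d=9.5 gives 72.2 − 4.6×9.5 = 28.5 → profitable ✗.
Low-fitness (own payoff 19.0): to d=8.6 gives 60.9 − 7.6×8.6 = -4.46 → no gain ✓; to d=9.5 gives 72.2 − 7.6×9.5 = 0 → no gain ✓.
High-fitness (own payoff 72.2 − 2.4×9.5 = 49.4): to d=0 gives 19.0 → no gain ✓; to d=8.6 gives 60.9 − 2.4×8.6 = 40.26 → no gain ✓.
5 of the 6 constraints hold; not an equilibrium.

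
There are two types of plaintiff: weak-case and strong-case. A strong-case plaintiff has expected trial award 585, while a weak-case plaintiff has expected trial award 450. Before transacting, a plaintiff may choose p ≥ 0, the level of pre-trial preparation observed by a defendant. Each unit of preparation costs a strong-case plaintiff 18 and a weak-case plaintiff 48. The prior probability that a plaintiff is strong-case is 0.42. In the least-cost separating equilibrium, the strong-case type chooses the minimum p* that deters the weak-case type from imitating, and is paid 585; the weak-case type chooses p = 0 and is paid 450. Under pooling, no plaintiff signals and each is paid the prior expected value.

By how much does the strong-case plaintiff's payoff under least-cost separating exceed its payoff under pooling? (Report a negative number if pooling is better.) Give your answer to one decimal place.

Least-cost separating signal: p* solves 450 = 585 − 48·p*, so p* = (585 − 450)/48 = 2.8125.
Strong-case type's separating payoff: 585 − 18 × p* = 585 − 18 × (585 − 450)/48 = 585 − 2430/48 = 534.375.
Pooling payoff: 0.42 × 585 + 0.58 × 450 = 506.7.
Difference: 534.375 − 506.7 = 27.675, i.e. 27.7 to one decimal place.
The strong-case type prefers to separate.

27.7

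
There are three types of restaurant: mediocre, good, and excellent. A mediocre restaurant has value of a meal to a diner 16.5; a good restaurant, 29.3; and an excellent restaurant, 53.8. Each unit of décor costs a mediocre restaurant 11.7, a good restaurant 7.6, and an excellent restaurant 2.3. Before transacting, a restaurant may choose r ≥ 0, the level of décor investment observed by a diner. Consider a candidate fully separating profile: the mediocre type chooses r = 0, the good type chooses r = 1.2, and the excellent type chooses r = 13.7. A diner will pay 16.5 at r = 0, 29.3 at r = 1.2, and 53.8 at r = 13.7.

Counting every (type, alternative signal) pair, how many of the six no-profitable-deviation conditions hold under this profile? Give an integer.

5

Good (own payoff 29.3 − 7.6×1.2 = 20.18): to r=0 gives 16.5 → no gain ✓; to r=13.7 gives 53.8 − 7.6×13.7 = -50.32 → no gain ✓.
Mediocre (own payoff 16.5): to r=1.2 gives 29.3 − 11.7×1.2 = 15.26 → no gain ✓; to r=13.7 gives 53.8 − 11.7×13.7 = -106.49 → no gain ✓.
Excellent (own payoff 53.8 − 2.3×13.7 = 22.29): to r=0 gives 16.5 → no gain ✓; to r=1.2 gives 29.3 − 2.3×1.2 = 26.54 → profitable ✗.
5 of the 6 constraints hold; not an equilibrium.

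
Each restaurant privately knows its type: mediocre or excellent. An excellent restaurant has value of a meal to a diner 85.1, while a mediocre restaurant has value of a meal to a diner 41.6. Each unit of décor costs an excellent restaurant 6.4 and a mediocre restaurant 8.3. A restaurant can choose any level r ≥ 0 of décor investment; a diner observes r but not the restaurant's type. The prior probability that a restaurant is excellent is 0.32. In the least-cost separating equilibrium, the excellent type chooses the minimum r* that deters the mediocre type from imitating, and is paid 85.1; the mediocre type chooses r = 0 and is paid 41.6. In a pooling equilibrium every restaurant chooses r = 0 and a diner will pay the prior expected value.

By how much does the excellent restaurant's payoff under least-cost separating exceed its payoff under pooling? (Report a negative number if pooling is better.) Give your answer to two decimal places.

Least-cost separating signal: r* solves 41.6 = 85.1 − 8.3·r*, so r* = (85.1 − 41.6)/8.3 ≈ 5.2410.
Excellent type's separating payoff: 85.1 − 6.4 × r* = 85.1 − 6.4 × (85.1 − 41.6)/8.3 = 85.1 − 278.4/8.3 ≈ 51.5578.
Pooling payoff: 0.32 × 85.1 + 0.68 × 41.6 = 55.52.
Difference: 51.5578 − 55.52 = -3.9622, i.e. -3.96 to two decimal places.
The excellent type would prefer the pooling outcome.

-3.96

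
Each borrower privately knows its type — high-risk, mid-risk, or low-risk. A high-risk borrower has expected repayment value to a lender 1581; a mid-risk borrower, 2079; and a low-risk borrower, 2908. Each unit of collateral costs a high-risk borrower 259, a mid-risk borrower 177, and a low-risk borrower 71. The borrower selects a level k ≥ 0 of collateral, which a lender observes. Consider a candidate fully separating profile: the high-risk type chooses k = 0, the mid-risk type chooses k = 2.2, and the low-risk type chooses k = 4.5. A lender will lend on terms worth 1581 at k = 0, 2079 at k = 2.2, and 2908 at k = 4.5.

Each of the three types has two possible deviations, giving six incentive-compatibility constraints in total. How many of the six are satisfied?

4

High-risk (own payoff 1581): to k=2.2 gives 2079 − 259×2.2 = 1509.2 → no gain ✓; to k=4.5 gives 2908 − 259×4.5 = 1742.5 → profitable ✗.
Mid-risk (own payoff 2079 − 177×2.2 = 1689.6): to k=0 gives 1581 → no gain ✓; to k=4.5 gives 2908 − 177×4.5 = 2111.5 → profitable ✗.
Low-risk (own payoff 2908 − 71×4.5 = 2588.5): to k=0 gives 1581 → no gain ✓; to k=2.2 gives 2079 − 71×2.2 = 1922.8 → no gain ✓.
4 of the 6 constraints hold; not an equilibrium.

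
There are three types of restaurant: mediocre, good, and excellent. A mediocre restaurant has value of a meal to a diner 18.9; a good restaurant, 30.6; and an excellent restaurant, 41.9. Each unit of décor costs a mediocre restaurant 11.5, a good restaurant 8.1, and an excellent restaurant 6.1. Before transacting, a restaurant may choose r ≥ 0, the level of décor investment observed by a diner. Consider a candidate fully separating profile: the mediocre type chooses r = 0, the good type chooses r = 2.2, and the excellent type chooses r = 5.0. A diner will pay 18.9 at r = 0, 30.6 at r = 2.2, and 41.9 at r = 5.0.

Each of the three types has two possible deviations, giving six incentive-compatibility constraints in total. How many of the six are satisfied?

3

Good (own payoff 30.6 − 8.1×2.2 = 12.78): to r=0 gives 18.9 → profitable ✗; to r=5.0 gives 41.9 − 8.1×5.0 = 1.4 → no gain ✓.
Mediocre (own payoff 18.9): to r=2.2 gives 30.6 − 11.5×2.2 = 5.3 → no gain ✓; to r=5.0 gives 41.9 − 11.5×5.0 = -15.6 → no gain ✓.
Excellent (own payoff 41.9 − 6.1×5.0 = 11.4): to r=0 gives 18.9 → profitable ✗; to r=2.2 gives 30.6 − 6.1×2.2 = 17.18 → profitable ✗.
3 of the 6 constraints hold; not an equilibrium.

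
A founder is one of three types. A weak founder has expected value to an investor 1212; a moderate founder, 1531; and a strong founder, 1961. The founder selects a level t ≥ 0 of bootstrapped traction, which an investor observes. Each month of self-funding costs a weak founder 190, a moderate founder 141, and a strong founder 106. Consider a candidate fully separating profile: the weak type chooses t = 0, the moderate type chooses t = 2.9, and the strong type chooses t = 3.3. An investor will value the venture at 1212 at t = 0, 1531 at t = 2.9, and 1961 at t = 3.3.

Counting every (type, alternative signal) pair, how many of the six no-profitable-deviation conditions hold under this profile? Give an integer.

3

Moderate (own payoff 1531 − 141×2.9 = 1122.1): to t=0 gives 1212 → profitable ✗; to t=3.3 gives 1961 − 141×3.3 = 1495.7 → profitable ✗.
Strong (own payoff 1961 − 106×3.3 = 1611.2): to t=0 gives 1212 → no gain ✓; to t=2.9 gives 1531 − 106×2.9 = 1223.6 → no gain ✓.
Weak (own payoff 1212): to t=2.9 gives 1531 − 190×2.9 = 980 → no gain ✓; to t=3.3 gives 1961 − 190×3.3 = 1334 → profitable ✗.
3 of the 6 constraints hold; not an equilibrium.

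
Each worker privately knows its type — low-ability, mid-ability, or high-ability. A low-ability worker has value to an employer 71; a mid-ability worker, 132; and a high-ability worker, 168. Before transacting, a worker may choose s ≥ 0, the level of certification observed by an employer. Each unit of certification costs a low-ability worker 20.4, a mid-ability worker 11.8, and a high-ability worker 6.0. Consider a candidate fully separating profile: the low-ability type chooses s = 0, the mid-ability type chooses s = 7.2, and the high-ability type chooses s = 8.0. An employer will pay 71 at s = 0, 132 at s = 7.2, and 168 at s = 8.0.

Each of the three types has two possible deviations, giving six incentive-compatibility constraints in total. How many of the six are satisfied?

4

High-ability (own payoff 168 − 6.0×8.0 = 120): to s=0 gives 71 → no gain ✓; to s=7.2 gives 132 − 6.0×7.2 = 88.8 → no gain ✓.
Mid-ability (own payoff 132 − 11.8×7.2 = 47.04): to s=0 gives 71 → profitable ✗; to s=8.0 gives 168 − 11.8×8.0 = 73.6 → profitable ✗.
Low-ability (own payoff 71): to s=7.2 gives 132 − 20.4×7.2 = -14.88 → no gain ✓; to s=8.0 gives 168 − 20.4×8.0 = 4.8 → no gain ✓.
4 of the 6 constraints hold; not an equilibrium.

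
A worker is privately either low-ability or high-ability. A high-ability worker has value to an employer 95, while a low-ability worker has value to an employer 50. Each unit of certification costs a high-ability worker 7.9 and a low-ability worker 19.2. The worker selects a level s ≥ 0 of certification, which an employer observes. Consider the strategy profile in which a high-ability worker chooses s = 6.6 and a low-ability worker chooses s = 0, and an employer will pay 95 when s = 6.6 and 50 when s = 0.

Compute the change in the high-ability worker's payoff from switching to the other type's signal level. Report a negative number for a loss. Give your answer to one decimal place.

7.1

Playing s = 6.6 the high-ability worker receives 95 − 7.9 × 6.6 = 42.86.
Deviating to s = 0 yields 50 instead.
Gain from deviating: 50 − 42.86 = 7.14, i.e. 7.1 to one decimal place.
The gain is positive, so the high-ability type's incentive-compatibility constraint is violated — this profile is not a separating equilibrium.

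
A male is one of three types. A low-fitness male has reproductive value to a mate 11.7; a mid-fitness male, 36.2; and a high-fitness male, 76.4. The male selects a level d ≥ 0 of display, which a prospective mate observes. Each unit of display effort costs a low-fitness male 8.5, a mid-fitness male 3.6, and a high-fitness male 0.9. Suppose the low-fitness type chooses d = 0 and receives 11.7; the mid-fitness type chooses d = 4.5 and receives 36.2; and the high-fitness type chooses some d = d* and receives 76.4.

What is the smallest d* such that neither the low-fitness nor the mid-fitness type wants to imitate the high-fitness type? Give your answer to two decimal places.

Mid-fitness type (on-path payoff 36.2 − 3.6×4.5 = 20) won't mimic when 20 ≥ 76.4 − 3.6·d*, i.e. d* ≥ 15.67.
Low-fitness type (on-path payoff 11.7) won't mimic when 11.7 ≥ 76.4 − 8.5·d*, i.e. d* ≥ 7.61.
Both must hold, so d* = max(7.61, 15.67) = 15.67. The mid-fitness type's constraint binds.

15.67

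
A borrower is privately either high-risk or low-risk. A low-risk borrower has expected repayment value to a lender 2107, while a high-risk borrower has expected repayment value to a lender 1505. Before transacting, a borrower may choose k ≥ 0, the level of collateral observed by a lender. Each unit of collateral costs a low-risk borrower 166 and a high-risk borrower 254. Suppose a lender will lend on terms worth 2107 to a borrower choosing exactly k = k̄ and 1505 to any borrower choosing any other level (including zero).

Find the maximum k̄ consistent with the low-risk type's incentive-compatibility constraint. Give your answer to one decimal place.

3.6

Choosing k̄ yields the low-risk type 2107 − 166·k̄; choosing zero yields 1505.
The low-risk type is indifferent at 2107 − 166·k̄ = 1505, i.e. k̄ = (2107 − 1505) / 166 ≈ 3.6.
For any k̄ above 3.6 the low-risk type would rather pool at zero, so separation collapses.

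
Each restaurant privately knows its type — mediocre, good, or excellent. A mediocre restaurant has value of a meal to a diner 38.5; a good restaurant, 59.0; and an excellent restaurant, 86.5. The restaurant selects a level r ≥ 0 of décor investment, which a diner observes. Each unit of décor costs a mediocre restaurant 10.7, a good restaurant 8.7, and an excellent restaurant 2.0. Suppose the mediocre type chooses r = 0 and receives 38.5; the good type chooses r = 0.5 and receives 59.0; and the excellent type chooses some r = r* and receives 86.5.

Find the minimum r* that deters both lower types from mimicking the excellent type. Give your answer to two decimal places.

4.49

Mediocre type (on-path payoff 38.5) won't mimic when 38.5 ≥ 86.5 − 10.7·r*, i.e. r* ≥ 4.49.
Good type (on-path payoff 59.0 − 8.7×0.5 = 54.65) won't mimic when 54.65 ≥ 86.5 − 8.7·r*, i.e. r* ≥ 3.66.
Both must hold, so r* = max(4.49, 3.66) = 4.49. The mediocre type's constraint binds.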